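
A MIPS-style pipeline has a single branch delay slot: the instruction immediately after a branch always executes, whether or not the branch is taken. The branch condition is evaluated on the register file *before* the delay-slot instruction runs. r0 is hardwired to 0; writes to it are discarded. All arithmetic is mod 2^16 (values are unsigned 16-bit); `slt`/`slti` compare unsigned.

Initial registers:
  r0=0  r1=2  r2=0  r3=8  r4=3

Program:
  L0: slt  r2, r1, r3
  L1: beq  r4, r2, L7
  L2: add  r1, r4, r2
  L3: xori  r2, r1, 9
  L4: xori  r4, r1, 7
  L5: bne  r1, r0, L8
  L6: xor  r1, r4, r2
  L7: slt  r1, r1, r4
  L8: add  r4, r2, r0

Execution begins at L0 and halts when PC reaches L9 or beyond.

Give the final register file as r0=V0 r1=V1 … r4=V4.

r0=0 r1=14 r2=13 r3=8 r4=13

PC=0  slt  r2, r1, r3        | r0=0 r1=2 r2=1 r3=8 r4=3
PC=1  beq  r4, r2, L7        | r0=0 r1=2 r2=1 r3=8 r4=3  [not taken]
PC=2  add  r1, r4, r2        | r0=0 r1=4 r2=1 r3=8 r4=3
PC=3  xori  r2, r1, 9        | r0=0 r1=4 r2=13 r3=8 r4=3
PC=4  xori  r4, r1, 7        | r0=0 r1=4 r2=13 r3=8 r4=3
PC=5  bne  r1, r0, L8        | r0=0 r1=4 r2=13 r3=8 r4=3  [TAKEN]
PC=6  xor  r1, r4, r2        | r0=0 r1=14 r2=13 r3=8 r4=3
PC=8  add  r4, r2, r0        | r0=0 r1=14 r2=13 r3=8 r4=13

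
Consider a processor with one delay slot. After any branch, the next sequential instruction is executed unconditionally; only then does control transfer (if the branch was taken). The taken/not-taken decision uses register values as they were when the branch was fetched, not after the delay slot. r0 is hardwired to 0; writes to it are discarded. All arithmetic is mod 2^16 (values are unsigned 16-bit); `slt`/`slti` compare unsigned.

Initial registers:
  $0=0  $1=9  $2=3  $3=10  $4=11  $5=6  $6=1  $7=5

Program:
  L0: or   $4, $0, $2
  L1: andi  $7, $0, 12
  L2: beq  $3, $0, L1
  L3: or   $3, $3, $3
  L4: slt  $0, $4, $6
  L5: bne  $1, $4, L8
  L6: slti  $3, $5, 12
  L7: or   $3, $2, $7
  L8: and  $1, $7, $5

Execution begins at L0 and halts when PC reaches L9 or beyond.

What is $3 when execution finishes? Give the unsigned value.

PC=0  or   $4, $0, $2        | $0=0 $1=9 $2=3 $3=10 $4=3 $5=6 $6=1 $7=5
PC=1  andi  $7, $0, 12       | $0=0 $1=9 $2=3 $3=10 $4=3 $5=6 $6=1 $7=0
PC=2  beq  $3, $0, L1        | $0=0 $1=9 $2=3 $3=10 $4=3 $5=6 $6=1 $7=0  [not taken]
PC=3  or   $3, $3, $3        | $0=0 $1=9 $2=3 $3=10 $4=3 $5=6 $6=1 $7=0
PC=4  slt  $0, $4, $6        | $0=0 $1=9 $2=3 $3=10 $4=3 $5=6 $6=1 $7=0
PC=5  bne  $1, $4, L8        | $0=0 $1=9 $2=3 $3=10 $4=3 $5=6 $6=1 $7=0  [TAKEN]
PC=6  slti  $3, $5, 12       | $0=0 $1=9 $2=3 $3=1 $4=3 $5=6 $6=1 $7=0
PC=8  and  $1, $7, $5        | $0=0 $1=0 $2=3 $3=1 $4=3 $5=6 $6=1 $7=0

1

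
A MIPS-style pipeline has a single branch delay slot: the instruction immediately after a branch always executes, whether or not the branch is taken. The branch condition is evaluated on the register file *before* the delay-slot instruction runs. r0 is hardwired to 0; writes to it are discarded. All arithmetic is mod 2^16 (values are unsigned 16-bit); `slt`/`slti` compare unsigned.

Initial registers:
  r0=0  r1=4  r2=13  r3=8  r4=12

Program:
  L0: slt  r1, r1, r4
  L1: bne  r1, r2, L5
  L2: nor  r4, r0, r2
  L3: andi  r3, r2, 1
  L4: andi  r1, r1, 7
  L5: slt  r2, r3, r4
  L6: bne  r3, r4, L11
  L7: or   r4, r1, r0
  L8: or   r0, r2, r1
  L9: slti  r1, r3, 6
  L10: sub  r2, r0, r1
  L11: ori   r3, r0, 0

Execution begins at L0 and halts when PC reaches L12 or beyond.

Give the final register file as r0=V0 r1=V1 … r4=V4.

PC=0  slt  r1, r1, r4        | r0=0 r1=1 r2=13 r3=8 r4=12
PC=1  bne  r1, r2, L5        | r0=0 r1=1 r2=13 r3=8 r4=12  [TAKEN]
PC=2  nor  r4, r0, r2        | r0=0 r1=1 r2=13 r3=8 r4=65522
PC=5  slt  r2, r3, r4        | r0=0 r1=1 r2=1 r3=8 r4=65522
PC=6  bne  r3, r4, L11       | r0=0 r1=1 r2=1 r3=8 r4=65522  [TAKEN]
PC=7  or   r4, r1, r0        | r0=0 r1=1 r2=1 r3=8 r4=1
PC=11 ori   r3, r0, 0        | r0=0 r1=1 r2=1 r3=0 r4=1

r0=0 r1=1 r2=1 r3=0 r4=1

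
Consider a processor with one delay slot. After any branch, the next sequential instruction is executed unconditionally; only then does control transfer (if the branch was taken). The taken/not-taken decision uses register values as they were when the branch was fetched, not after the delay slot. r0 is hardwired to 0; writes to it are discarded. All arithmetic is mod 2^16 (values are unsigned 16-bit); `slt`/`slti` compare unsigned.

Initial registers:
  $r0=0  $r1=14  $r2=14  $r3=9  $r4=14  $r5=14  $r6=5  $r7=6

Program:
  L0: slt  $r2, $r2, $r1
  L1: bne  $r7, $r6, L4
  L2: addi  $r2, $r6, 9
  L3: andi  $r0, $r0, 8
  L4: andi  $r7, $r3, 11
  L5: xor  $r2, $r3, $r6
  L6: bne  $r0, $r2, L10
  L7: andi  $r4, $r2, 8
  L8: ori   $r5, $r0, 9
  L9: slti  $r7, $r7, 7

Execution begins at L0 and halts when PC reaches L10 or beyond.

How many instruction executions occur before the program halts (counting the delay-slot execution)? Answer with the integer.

  step pc=0: slt  $r2, $r2, $r1  regs=(0,14,0,9,14,14,5,6)
  step pc=1: bne  $r7, $r6, L4  cond=T  regs=(0,14,0,9,14,14,5,6)
  step pc=2: addi  $r2, $r6, 9  regs=(0,14,14,9,14,14,5,6)
  step pc=4: andi  $r7, $r3, 11  regs=(0,14,14,9,14,14,5,9)
  step pc=5: xor  $r2, $r3, $r6  regs=(0,14,12,9,14,14,5,9)
  step pc=6: bne  $r0, $r2, L10  cond=T  regs=(0,14,12,9,14,14,5,9)
  step pc=7: andi  $r4, $r2, 8  regs=(0,14,12,9,8,14,5,9)

7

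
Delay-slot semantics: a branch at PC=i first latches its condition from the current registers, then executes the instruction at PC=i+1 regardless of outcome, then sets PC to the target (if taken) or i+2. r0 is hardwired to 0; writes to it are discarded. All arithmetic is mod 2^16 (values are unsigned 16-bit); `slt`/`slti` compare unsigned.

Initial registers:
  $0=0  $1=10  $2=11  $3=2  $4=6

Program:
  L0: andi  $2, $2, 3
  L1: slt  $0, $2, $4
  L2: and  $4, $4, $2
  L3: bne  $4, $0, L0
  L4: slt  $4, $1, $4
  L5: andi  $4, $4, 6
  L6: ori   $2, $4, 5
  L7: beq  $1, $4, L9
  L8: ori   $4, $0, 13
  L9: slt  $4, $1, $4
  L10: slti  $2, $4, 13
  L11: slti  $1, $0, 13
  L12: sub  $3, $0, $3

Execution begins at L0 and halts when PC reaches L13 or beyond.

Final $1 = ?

1

  step pc=0: andi  $2, $2, 3  regs=(0,10,3,2,6)
  step pc=1: slt  $0, $2, $4  regs=(0,10,3,2,6)
  step pc=2: and  $4, $4, $2  regs=(0,10,3,2,2)
  step pc=3: bne  $4, $0, L0  cond=T  regs=(0,10,3,2,2)
  step pc=4: slt  $4, $1, $4  regs=(0,10,3,2,0)
  step pc=0: andi  $2, $2, 3  regs=(0,10,3,2,0)
  step pc=1: slt  $0, $2, $4  regs=(0,10,3,2,0)
  step pc=2: and  $4, $4, $2  regs=(0,10,3,2,0)
  step pc=3: bne  $4, $0, L0  cond=F  regs=(0,10,3,2,0)
  step pc=4: slt  $4, $1, $4  regs=(0,10,3,2,0)
  step pc=5: andi  $4, $4, 6  regs=(0,10,3,2,0)
  step pc=6: ori   $2, $4, 5  regs=(0,10,5,2,0)
  step pc=7: beq  $1, $4, L9  cond=F  regs=(0,10,5,2,0)
  step pc=8: ori   $4, $0, 13  regs=(0,10,5,2,13)
  step pc=9: slt  $4, $1, $4  regs=(0,10,5,2,1)
  step pc=10: slti  $2, $4, 13  regs=(0,10,1,2,1)
  step pc=11: slti  $1, $0, 13  regs=(0,1,1,2,1)
  step pc=12: sub  $3, $0, $3  regs=(0,1,1,65534,1)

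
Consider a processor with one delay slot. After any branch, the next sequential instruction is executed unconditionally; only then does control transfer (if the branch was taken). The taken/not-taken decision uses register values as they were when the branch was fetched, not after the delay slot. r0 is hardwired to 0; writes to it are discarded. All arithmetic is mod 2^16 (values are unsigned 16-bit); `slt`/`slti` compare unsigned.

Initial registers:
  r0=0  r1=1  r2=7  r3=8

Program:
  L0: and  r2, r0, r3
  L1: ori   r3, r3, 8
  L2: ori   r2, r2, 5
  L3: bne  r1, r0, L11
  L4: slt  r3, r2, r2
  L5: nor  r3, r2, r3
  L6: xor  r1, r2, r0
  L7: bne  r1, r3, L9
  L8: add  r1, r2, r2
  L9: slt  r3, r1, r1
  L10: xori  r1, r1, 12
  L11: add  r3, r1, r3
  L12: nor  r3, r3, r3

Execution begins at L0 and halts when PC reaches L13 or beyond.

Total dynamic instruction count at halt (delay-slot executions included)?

7

[0] and  r2, r0, r3  →  {r0:0, r1:1, r2:0, r3:8}
[1] ori   r3, r3, 8  →  {r0:0, r1:1, r2:0, r3:8}
[2] ori   r2, r2, 5  →  {r0:0, r1:1, r2:5, r3:8}
[3] bne  r1, r0, L11  →  {r0:0, r1:1, r2:5, r3:8}  ⟨branch taken⟩
[4] slt  r3, r2, r2  →  {r0:0, r1:1, r2:5, r3:0}
[11] add  r3, r1, r3  →  {r0:0, r1:1, r2:5, r3:1}
[12] nor  r3, r3, r3  →  {r0:0, r1:1, r2:5, r3:65534}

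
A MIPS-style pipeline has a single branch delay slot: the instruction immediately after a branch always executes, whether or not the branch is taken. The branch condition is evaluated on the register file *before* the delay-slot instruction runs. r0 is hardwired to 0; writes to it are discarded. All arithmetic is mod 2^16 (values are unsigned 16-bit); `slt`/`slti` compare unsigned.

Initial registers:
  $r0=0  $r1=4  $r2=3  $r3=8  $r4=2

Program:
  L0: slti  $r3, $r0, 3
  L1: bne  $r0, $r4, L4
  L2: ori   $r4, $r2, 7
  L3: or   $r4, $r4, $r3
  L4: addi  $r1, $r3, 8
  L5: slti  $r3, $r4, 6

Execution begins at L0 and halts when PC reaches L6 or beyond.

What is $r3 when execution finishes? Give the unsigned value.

[0] slti  $r3, $r0, 3  →  {$r0:0, $r1:4, $r2:3, $r3:1, $r4:2}
[1] bne  $r0, $r4, L4  →  {$r0:0, $r1:4, $r2:3, $r3:1, $r4:2}  ⟨branch taken⟩
[2] ori   $r4, $r2, 7  →  {$r0:0, $r1:4, $r2:3, $r3:1, $r4:7}
[4] addi  $r1, $r3, 8  →  {$r0:0, $r1:9, $r2:3, $r3:1, $r4:7}
[5] slti  $r3, $r4, 6  →  {$r0:0, $r1:9, $r2:3, $r3:0, $r4:7}

0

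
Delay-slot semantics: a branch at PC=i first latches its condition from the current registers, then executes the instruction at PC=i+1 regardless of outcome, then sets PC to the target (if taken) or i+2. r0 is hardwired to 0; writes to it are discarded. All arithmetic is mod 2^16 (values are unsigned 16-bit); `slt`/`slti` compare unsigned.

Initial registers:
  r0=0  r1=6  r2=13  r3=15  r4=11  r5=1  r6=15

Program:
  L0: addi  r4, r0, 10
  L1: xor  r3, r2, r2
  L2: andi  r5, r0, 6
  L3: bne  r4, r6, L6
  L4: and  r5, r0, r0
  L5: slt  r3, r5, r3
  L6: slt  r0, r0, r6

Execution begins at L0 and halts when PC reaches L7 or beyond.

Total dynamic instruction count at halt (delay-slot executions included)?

6

PC=0  addi  r4, r0, 10       | r0=0 r1=6 r2=13 r3=15 r4=10 r5=1 r6=15
PC=1  xor  r3, r2, r2        | r0=0 r1=6 r2=13 r3=0 r4=10 r5=1 r6=15
PC=2  andi  r5, r0, 6        | r0=0 r1=6 r2=13 r3=0 r4=10 r5=0 r6=15
PC=3  bne  r4, r6, L6        | r0=0 r1=6 r2=13 r3=0 r4=10 r5=0 r6=15  [TAKEN]
PC=4  and  r5, r0, r0        | r0=0 r1=6 r2=13 r3=0 r4=10 r5=0 r6=15
PC=6  slt  r0, r0, r6        | r0=0 r1=6 r2=13 r3=0 r4=10 r5=0 r6=15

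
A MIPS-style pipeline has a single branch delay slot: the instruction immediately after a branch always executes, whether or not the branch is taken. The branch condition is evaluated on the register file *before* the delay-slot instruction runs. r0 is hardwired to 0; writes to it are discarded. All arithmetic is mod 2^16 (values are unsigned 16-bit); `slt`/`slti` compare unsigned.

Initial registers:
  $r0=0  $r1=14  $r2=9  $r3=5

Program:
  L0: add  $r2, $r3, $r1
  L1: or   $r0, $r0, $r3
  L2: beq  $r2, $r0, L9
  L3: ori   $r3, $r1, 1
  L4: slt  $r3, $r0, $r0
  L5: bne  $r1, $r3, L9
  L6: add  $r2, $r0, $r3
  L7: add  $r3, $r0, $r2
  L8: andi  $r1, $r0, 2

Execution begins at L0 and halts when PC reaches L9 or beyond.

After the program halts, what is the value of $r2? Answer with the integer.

0

#0 add  $r2, $r3, $r1 ; 0/14/19/5
#1 or   $r0, $r0, $r3 ; 0/14/19/5
#2 beq  $r2, $r0, L9 ; 0/14/19/5 ; →fallthru
#3 ori   $r3, $r1, 1 ; 0/14/19/15
#4 slt  $r3, $r0, $r0 ; 0/14/19/0
#5 bne  $r1, $r3, L9 ; 0/14/19/0 ; →target
#6 add  $r2, $r0, $r3 ; 0/14/0/0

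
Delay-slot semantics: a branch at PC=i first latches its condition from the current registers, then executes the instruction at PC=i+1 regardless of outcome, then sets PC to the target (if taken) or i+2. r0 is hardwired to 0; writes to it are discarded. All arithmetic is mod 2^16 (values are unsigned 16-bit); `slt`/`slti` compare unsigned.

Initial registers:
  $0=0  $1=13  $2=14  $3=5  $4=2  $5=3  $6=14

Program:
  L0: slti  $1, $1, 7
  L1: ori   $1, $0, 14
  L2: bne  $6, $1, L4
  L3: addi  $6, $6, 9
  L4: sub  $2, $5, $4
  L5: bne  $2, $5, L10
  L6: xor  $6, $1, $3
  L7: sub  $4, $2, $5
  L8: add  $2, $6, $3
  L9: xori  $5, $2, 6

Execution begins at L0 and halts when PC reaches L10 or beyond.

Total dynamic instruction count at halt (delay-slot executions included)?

7

PC=0  slti  $1, $1, 7        | $0=0 $1=0 $2=14 $3=5 $4=2 $5=3 $6=14
PC=1  ori   $1, $0, 14       | $0=0 $1=14 $2=14 $3=5 $4=2 $5=3 $6=14
PC=2  bne  $6, $1, L4        | $0=0 $1=14 $2=14 $3=5 $4=2 $5=3 $6=14  [not taken]
PC=3  addi  $6, $6, 9        | $0=0 $1=14 $2=14 $3=5 $4=2 $5=3 $6=23
PC=4  sub  $2, $5, $4        | $0=0 $1=14 $2=1 $3=5 $4=2 $5=3 $6=23
PC=5  bne  $2, $5, L10       | $0=0 $1=14 $2=1 $3=5 $4=2 $5=3 $6=23  [TAKEN]
PC=6  xor  $6, $1, $3        | $0=0 $1=14 $2=1 $3=5 $4=2 $5=3 $6=11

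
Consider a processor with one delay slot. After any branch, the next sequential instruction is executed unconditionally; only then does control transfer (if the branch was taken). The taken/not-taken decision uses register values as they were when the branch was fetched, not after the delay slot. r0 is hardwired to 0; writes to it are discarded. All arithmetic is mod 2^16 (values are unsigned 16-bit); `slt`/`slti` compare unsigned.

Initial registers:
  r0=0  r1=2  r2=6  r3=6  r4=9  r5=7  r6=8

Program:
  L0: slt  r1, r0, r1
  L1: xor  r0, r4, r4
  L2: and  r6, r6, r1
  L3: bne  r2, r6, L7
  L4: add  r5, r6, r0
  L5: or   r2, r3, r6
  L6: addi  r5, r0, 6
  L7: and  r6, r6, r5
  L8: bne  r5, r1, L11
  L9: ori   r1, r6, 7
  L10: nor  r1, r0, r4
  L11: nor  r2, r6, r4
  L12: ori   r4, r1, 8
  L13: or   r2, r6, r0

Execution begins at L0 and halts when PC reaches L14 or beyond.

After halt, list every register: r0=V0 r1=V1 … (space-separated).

r0=0 r1=7 r2=0 r3=6 r4=15 r5=0 r6=0

PC=0  slt  r1, r0, r1        | r0=0 r1=1 r2=6 r3=6 r4=9 r5=7 r6=8
PC=1  xor  r0, r4, r4        | r0=0 r1=1 r2=6 r3=6 r4=9 r5=7 r6=8
PC=2  and  r6, r6, r1        | r0=0 r1=1 r2=6 r3=6 r4=9 r5=7 r6=0
PC=3  bne  r2, r6, L7        | r0=0 r1=1 r2=6 r3=6 r4=9 r5=7 r6=0  [TAKEN]
PC=4  add  r5, r6, r0        | r0=0 r1=1 r2=6 r3=6 r4=9 r5=0 r6=0
PC=7  and  r6, r6, r5        | r0=0 r1=1 r2=6 r3=6 r4=9 r5=0 r6=0
PC=8  bne  r5, r1, L11       | r0=0 r1=1 r2=6 r3=6 r4=9 r5=0 r6=0  [TAKEN]
PC=9  ori   r1, r6, 7        | r0=0 r1=7 r2=6 r3=6 r4=9 r5=0 r6=0
PC=11 nor  r2, r6, r4        | r0=0 r1=7 r2=65526 r3=6 r4=9 r5=0 r6=0
PC=12 ori   r4, r1, 8        | r0=0 r1=7 r2=65526 r3=6 r4=15 r5=0 r6=0
PC=13 or   r2, r6, r0        | r0=0 r1=7 r2=0 r3=6 r4=15 r5=0 r6=0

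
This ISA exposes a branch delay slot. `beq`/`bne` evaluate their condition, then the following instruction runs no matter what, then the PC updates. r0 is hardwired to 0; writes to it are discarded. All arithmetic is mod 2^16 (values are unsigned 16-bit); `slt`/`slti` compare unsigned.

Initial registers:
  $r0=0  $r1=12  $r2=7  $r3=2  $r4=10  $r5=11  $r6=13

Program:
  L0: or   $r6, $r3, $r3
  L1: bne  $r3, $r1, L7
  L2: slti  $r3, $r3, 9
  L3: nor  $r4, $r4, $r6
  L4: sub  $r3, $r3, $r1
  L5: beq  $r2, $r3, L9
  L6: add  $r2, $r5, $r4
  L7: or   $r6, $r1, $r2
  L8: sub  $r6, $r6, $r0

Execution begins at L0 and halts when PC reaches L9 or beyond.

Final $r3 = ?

1

  step pc=0: or   $r6, $r3, $r3  regs=(0,12,7,2,10,11,2)
  step pc=1: bne  $r3, $r1, L7  cond=T  regs=(0,12,7,2,10,11,2)
  step pc=2: slti  $r3, $r3, 9  regs=(0,12,7,1,10,11,2)
  step pc=7: or   $r6, $r1, $r2  regs=(0,12,7,1,10,11,15)
  step pc=8: sub  $r6, $r6, $r0  regs=(0,12,7,1,10,11,15)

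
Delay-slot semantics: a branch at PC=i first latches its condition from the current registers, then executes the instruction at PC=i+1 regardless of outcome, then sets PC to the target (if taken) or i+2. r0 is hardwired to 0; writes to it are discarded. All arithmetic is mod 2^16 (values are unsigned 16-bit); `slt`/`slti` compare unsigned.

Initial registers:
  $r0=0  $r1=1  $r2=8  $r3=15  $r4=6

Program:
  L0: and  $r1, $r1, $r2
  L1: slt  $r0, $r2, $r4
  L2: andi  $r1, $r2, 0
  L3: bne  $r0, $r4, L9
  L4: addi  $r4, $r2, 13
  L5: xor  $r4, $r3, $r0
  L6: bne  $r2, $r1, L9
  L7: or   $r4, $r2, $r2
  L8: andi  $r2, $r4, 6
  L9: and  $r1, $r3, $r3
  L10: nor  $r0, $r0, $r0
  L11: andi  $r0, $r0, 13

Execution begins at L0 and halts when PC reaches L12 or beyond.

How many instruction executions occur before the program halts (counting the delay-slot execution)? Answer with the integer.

[0] and  $r1, $r1, $r2  →  {$r0:0, $r1:0, $r2:8, $r3:15, $r4:6}
[1] slt  $r0, $r2, $r4  →  {$r0:0, $r1:0, $r2:8, $r3:15, $r4:6}
[2] andi  $r1, $r2, 0  →  {$r0:0, $r1:0, $r2:8, $r3:15, $r4:6}
[3] bne  $r0, $r4, L9  →  {$r0:0, $r1:0, $r2:8, $r3:15, $r4:6}  ⟨branch taken⟩
[4] addi  $r4, $r2, 13  →  {$r0:0, $r1:0, $r2:8, $r3:15, $r4:21}
[9] and  $r1, $r3, $r3  →  {$r0:0, $r1:15, $r2:8, $r3:15, $r4:21}
[10] nor  $r0, $r0, $r0  →  {$r0:0, $r1:15, $r2:8, $r3:15, $r4:21}
[11] andi  $r0, $r0, 13  →  {$r0:0, $r1:15, $r2:8, $r3:15, $r4:21}

8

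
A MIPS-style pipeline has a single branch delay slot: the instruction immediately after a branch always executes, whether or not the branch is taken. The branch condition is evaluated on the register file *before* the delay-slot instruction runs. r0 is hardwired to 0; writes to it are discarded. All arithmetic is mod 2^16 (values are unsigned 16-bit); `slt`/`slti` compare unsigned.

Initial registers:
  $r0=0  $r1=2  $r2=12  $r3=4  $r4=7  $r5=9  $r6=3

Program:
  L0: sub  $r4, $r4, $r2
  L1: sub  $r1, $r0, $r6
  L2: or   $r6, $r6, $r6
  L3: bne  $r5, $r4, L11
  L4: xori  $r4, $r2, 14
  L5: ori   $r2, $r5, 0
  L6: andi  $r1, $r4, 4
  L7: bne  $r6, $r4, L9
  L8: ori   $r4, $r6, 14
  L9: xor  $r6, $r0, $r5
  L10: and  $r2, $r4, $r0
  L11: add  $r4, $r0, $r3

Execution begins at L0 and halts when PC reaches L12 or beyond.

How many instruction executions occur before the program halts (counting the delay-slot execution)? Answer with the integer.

#0 sub  $r4, $r4, $r2 ; 0/2/12/4/65531/9/3
#1 sub  $r1, $r0, $r6 ; 0/65533/12/4/65531/9/3
#2 or   $r6, $r6, $r6 ; 0/65533/12/4/65531/9/3
#3 bne  $r5, $r4, L11 ; 0/65533/12/4/65531/9/3 ; →target
#4 xori  $r4, $r2, 14 ; 0/65533/12/4/2/9/3
#11 add  $r4, $r0, $r3 ; 0/65533/12/4/4/9/3

6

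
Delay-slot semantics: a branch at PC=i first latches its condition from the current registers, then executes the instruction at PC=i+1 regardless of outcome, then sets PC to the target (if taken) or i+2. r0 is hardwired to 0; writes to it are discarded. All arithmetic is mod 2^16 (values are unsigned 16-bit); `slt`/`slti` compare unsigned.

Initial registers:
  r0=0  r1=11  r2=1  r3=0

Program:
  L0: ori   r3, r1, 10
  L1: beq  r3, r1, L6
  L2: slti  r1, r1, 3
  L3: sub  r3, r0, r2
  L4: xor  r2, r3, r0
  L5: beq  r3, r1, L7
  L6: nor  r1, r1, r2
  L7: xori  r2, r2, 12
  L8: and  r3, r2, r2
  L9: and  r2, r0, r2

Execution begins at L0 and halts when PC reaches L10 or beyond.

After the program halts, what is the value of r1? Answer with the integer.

65534

  step pc=0: ori   r3, r1, 10  regs=(0,11,1,11)
  step pc=1: beq  r3, r1, L6  cond=T  regs=(0,11,1,11)
  step pc=2: slti  r1, r1, 3  regs=(0,0,1,11)
  step pc=6: nor  r1, r1, r2  regs=(0,65534,1,11)
  step pc=7: xori  r2, r2, 12  regs=(0,65534,13,11)
  step pc=8: and  r3, r2, r2  regs=(0,65534,13,13)
  step pc=9: and  r2, r0, r2  regs=(0,65534,0,13)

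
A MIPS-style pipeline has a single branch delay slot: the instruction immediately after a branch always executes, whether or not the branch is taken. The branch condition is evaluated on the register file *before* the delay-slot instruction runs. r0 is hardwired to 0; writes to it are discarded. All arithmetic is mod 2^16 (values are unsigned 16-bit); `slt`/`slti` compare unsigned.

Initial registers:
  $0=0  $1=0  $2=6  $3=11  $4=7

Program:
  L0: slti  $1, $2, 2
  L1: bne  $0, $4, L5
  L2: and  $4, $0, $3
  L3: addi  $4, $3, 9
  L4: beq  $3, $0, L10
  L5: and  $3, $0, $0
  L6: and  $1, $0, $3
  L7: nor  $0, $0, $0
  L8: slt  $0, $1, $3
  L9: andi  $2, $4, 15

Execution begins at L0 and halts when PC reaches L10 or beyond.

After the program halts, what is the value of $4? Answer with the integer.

#0 slti  $1, $2, 2 ; 0/0/6/11/7
#1 bne  $0, $4, L5 ; 0/0/6/11/7 ; →target
#2 and  $4, $0, $3 ; 0/0/6/11/0
#5 and  $3, $0, $0 ; 0/0/6/0/0
#6 and  $1, $0, $3 ; 0/0/6/0/0
#7 nor  $0, $0, $0 ; 0/0/6/0/0
#8 slt  $0, $1, $3 ; 0/0/6/0/0
#9 andi  $2, $4, 15 ; 0/0/0/0/0

0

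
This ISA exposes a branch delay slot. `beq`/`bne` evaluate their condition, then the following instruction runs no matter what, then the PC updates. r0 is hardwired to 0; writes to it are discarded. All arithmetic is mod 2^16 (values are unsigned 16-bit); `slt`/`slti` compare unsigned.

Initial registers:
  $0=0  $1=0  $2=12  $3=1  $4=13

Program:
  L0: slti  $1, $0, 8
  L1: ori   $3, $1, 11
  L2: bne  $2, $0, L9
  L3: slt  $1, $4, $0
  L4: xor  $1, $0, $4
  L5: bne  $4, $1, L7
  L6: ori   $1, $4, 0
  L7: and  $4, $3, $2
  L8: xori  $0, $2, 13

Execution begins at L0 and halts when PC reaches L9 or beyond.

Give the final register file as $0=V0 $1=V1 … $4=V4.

PC=0  slti  $1, $0, 8        | $0=0 $1=1 $2=12 $3=1 $4=13
PC=1  ori   $3, $1, 11       | $0=0 $1=1 $2=12 $3=11 $4=13
PC=2  bne  $2, $0, L9        | $0=0 $1=1 $2=12 $3=11 $4=13  [TAKEN]
PC=3  slt  $1, $4, $0        | $0=0 $1=0 $2=12 $3=11 $4=13

$0=0 $1=0 $2=12 $3=11 $4=13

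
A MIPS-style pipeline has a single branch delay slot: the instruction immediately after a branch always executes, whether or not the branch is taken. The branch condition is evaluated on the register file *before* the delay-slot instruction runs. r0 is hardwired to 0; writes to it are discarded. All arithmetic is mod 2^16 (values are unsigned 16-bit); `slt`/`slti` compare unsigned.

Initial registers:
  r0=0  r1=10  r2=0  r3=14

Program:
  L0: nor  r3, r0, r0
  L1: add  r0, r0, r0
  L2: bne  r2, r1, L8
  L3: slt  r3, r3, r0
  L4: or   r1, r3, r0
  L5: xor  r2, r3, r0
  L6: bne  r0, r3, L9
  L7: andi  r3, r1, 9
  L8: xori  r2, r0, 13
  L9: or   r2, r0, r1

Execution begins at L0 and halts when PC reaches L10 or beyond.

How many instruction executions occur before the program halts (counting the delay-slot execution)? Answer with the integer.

[0] nor  r3, r0, r0  →  {r0:0, r1:10, r2:0, r3:65535}
[1] add  r0, r0, r0  →  {r0:0, r1:10, r2:0, r3:65535}
[2] bne  r2, r1, L8  →  {r0:0, r1:10, r2:0, r3:65535}  ⟨branch taken⟩
[3] slt  r3, r3, r0  →  {r0:0, r1:10, r2:0, r3:0}
[8] xori  r2, r0, 13  →  {r0:0, r1:10, r2:13, r3:0}
[9] or   r2, r0, r1  →  {r0:0, r1:10, r2:10, r3:0}

6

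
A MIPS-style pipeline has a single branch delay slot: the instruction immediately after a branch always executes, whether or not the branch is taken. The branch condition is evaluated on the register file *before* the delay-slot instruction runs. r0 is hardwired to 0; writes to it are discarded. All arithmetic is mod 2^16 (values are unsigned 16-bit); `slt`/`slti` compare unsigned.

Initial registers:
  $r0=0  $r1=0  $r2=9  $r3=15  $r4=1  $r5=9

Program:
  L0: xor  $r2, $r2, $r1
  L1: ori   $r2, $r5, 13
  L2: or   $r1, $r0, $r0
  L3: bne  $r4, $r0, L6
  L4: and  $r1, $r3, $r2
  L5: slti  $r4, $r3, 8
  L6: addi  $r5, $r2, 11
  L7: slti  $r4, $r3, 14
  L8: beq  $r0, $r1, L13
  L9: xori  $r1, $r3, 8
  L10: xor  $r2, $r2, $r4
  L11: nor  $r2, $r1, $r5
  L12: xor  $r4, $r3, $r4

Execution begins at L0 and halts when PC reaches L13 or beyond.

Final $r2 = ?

  step pc=0: xor  $r2, $r2, $r1  regs=(0,0,9,15,1,9)
  step pc=1: ori   $r2, $r5, 13  regs=(0,0,13,15,1,9)
  step pc=2: or   $r1, $r0, $r0  regs=(0,0,13,15,1,9)
  step pc=3: bne  $r4, $r0, L6  cond=T  regs=(0,0,13,15,1,9)
  step pc=4: and  $r1, $r3, $r2  regs=(0,13,13,15,1,9)
  step pc=6: addi  $r5, $r2, 11  regs=(0,13,13,15,1,24)
  step pc=7: slti  $r4, $r3, 14  regs=(0,13,13,15,0,24)
  step pc=8: beq  $r0, $r1, L13  cond=F  regs=(0,13,13,15,0,24)
  step pc=9: xori  $r1, $r3, 8  regs=(0,7,13,15,0,24)
  step pc=10: xor  $r2, $r2, $r4  regs=(0,7,13,15,0,24)
  step pc=11: nor  $r2, $r1, $r5  regs=(0,7,65504,15,0,24)
  step pc=12: xor  $r4, $r3, $r4  regs=(0,7,65504,15,15,24)

65504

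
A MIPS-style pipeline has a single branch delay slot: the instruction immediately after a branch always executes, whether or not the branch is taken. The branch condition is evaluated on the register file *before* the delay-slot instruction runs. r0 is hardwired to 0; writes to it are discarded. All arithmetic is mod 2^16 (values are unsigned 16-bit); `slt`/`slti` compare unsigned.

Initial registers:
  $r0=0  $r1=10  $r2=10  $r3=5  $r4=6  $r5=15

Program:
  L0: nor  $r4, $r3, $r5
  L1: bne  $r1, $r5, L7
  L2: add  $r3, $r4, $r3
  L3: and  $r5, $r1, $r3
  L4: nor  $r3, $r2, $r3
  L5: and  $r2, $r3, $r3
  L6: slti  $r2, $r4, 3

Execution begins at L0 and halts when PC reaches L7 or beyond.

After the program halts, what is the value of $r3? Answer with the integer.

PC=0  nor  $r4, $r3, $r5     | $r0=0 $r1=10 $r2=10 $r3=5 $r4=65520 $r5=15
PC=1  bne  $r1, $r5, L7      | $r0=0 $r1=10 $r2=10 $r3=5 $r4=65520 $r5=15  [TAKEN]
PC=2  add  $r3, $r4, $r3     | $r0=0 $r1=10 $r2=10 $r3=65525 $r4=65520 $r5=15

65525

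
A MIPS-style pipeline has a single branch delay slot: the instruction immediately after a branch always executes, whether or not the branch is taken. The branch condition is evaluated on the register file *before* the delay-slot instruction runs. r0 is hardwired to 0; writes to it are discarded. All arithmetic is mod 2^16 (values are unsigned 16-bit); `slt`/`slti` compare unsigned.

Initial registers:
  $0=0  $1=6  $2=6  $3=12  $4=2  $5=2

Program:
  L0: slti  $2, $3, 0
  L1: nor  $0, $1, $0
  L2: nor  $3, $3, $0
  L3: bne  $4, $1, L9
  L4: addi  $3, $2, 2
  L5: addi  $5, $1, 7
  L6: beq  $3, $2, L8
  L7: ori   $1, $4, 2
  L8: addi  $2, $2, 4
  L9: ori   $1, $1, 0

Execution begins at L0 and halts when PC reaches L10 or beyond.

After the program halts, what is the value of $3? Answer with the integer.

2

PC=0  slti  $2, $3, 0        | $0=0 $1=6 $2=0 $3=12 $4=2 $5=2
PC=1  nor  $0, $1, $0        | $0=0 $1=6 $2=0 $3=12 $4=2 $5=2
PC=2  nor  $3, $3, $0        | $0=0 $1=6 $2=0 $3=65523 $4=2 $5=2
PC=3  bne  $4, $1, L9        | $0=0 $1=6 $2=0 $3=65523 $4=2 $5=2  [TAKEN]
PC=4  addi  $3, $2, 2        | $0=0 $1=6 $2=0 $3=2 $4=2 $5=2
PC=9  ori   $1, $1, 0        | $0=0 $1=6 $2=0 $3=2 $4=2 $5=2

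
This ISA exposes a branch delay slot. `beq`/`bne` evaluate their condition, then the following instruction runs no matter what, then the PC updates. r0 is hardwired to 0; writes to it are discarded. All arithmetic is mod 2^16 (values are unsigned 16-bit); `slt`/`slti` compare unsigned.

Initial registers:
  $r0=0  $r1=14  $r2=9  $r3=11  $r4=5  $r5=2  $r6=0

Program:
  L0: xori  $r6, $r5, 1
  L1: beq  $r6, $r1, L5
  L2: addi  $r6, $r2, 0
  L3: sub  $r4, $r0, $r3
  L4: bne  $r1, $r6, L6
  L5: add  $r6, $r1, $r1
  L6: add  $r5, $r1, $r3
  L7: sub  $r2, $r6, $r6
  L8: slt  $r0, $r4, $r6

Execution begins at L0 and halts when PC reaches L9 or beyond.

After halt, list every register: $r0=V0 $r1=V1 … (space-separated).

$r0=0 $r1=14 $r2=0 $r3=11 $r4=65525 $r5=25 $r6=28

[0] xori  $r6, $r5, 1  →  {$r0:0, $r1:14, $r2:9, $r3:11, $r4:5, $r5:2, $r6:3}
[1] beq  $r6, $r1, L5  →  {$r0:0, $r1:14, $r2:9, $r3:11, $r4:5, $r5:2, $r6:3}  ⟨branch fallthrough⟩
[2] addi  $r6, $r2, 0  →  {$r0:0, $r1:14, $r2:9, $r3:11, $r4:5, $r5:2, $r6:9}
[3] sub  $r4, $r0, $r3  →  {$r0:0, $r1:14, $r2:9, $r3:11, $r4:65525, $r5:2, $r6:9}
[4] bne  $r1, $r6, L6  →  {$r0:0, $r1:14, $r2:9, $r3:11, $r4:65525, $r5:2, $r6:9}  ⟨branch taken⟩
[5] add  $r6, $r1, $r1  →  {$r0:0, $r1:14, $r2:9, $r3:11, $r4:65525, $r5:2, $r6:28}
[6] add  $r5, $r1, $r3  →  {$r0:0, $r1:14, $r2:9, $r3:11, $r4:65525, $r5:25, $r6:28}
[7] sub  $r2, $r6, $r6  →  {$r0:0, $r1:14, $r2:0, $r3:11, $r4:65525, $r5:25, $r6:28}
[8] slt  $r0, $r4, $r6  →  {$r0:0, $r1:14, $r2:0, $r3:11, $r4:65525, $r5:25, $r6:28}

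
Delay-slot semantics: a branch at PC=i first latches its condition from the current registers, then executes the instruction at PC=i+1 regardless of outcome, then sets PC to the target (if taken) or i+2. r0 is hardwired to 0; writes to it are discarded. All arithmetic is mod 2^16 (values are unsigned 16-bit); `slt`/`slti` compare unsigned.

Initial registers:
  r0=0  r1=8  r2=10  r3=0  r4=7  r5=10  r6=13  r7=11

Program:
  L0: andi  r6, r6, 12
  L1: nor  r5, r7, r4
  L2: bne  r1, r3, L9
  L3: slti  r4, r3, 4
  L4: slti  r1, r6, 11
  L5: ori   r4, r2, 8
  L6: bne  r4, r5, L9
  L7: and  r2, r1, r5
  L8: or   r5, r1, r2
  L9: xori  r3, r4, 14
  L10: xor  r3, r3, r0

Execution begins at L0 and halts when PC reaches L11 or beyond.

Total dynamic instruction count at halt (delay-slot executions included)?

6

PC=0  andi  r6, r6, 12       | r0=0 r1=8 r2=10 r3=0 r4=7 r5=10 r6=12 r7=11
PC=1  nor  r5, r7, r4        | r0=0 r1=8 r2=10 r3=0 r4=7 r5=65520 r6=12 r7=11
PC=2  bne  r1, r3, L9        | r0=0 r1=8 r2=10 r3=0 r4=7 r5=65520 r6=12 r7=11  [TAKEN]
PC=3  slti  r4, r3, 4        | r0=0 r1=8 r2=10 r3=0 r4=1 r5=65520 r6=12 r7=11
PC=9  xori  r3, r4, 14       | r0=0 r1=8 r2=10 r3=15 r4=1 r5=65520 r6=12 r7=11
PC=10 xor  r3, r3, r0        | r0=0 r1=8 r2=10 r3=15 r4=1 r5=65520 r6=12 r7=11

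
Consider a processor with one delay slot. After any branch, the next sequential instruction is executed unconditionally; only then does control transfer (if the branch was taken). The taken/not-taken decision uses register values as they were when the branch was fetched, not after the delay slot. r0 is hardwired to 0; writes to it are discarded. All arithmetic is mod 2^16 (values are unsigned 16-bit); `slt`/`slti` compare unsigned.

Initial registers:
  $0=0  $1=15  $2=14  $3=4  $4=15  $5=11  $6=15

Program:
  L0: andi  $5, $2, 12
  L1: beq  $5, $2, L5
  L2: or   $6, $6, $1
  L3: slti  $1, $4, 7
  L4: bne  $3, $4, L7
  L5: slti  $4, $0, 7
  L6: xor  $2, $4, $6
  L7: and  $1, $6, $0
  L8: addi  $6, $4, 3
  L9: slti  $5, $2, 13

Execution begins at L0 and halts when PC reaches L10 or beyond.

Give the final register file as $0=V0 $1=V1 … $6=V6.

[0] andi  $5, $2, 12  →  {$0:0, $1:15, $2:14, $3:4, $4:15, $5:12, $6:15}
[1] beq  $5, $2, L5  →  {$0:0, $1:15, $2:14, $3:4, $4:15, $5:12, $6:15}  ⟨branch fallthrough⟩
[2] or   $6, $6, $1  →  {$0:0, $1:15, $2:14, $3:4, $4:15, $5:12, $6:15}
[3] slti  $1, $4, 7  →  {$0:0, $1:0, $2:14, $3:4, $4:15, $5:12, $6:15}
[4] bne  $3, $4, L7  →  {$0:0, $1:0, $2:14, $3:4, $4:15, $5:12, $6:15}  ⟨branch taken⟩
[5] slti  $4, $0, 7  →  {$0:0, $1:0, $2:14, $3:4, $4:1, $5:12, $6:15}
[7] and  $1, $6, $0  →  {$0:0, $1:0, $2:14, $3:4, $4:1, $5:12, $6:15}
[8] addi  $6, $4, 3  →  {$0:0, $1:0, $2:14, $3:4, $4:1, $5:12, $6:4}
[9] slti  $5, $2, 13  →  {$0:0, $1:0, $2:14, $3:4, $4:1, $5:0, $6:4}

$0=0 $1=0 $2=14 $3=4 $4=1 $5=0 $6=4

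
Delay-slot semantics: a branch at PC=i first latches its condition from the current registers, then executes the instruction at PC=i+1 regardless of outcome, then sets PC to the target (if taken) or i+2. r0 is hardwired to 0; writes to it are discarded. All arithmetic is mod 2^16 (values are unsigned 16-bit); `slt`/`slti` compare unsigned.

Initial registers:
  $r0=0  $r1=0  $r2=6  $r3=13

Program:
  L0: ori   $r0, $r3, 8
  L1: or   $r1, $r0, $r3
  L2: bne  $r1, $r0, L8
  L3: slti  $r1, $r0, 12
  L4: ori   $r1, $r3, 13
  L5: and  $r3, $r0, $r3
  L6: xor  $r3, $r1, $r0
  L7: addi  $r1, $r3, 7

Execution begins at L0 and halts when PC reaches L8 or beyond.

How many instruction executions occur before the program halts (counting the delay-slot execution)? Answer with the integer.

4

[0] ori   $r0, $r3, 8  →  {$r0:0, $r1:0, $r2:6, $r3:13}
[1] or   $r1, $r0, $r3  →  {$r0:0, $r1:13, $r2:6, $r3:13}
[2] bne  $r1, $r0, L8  →  {$r0:0, $r1:13, $r2:6, $r3:13}  ⟨branch taken⟩
[3] slti  $r1, $r0, 12  →  {$r0:0, $r1:1, $r2:6, $r3:13}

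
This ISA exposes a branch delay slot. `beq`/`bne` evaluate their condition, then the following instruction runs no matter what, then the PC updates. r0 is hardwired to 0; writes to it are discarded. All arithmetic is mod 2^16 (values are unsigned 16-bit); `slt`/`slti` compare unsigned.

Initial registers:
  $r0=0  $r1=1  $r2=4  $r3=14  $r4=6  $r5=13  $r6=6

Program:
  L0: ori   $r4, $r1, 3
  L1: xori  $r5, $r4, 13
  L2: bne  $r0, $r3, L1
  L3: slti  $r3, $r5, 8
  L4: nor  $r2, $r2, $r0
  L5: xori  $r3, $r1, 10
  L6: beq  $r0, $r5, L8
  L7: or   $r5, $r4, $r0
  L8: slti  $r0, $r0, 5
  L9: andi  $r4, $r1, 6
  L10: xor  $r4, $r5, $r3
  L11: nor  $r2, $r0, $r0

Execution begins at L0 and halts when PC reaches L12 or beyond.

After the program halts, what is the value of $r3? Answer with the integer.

  step pc=0: ori   $r4, $r1, 3  regs=(0,1,4,14,3,13,6)
  step pc=1: xori  $r5, $r4, 13  regs=(0,1,4,14,3,14,6)
  step pc=2: bne  $r0, $r3, L1  cond=T  regs=(0,1,4,14,3,14,6)
  step pc=3: slti  $r3, $r5, 8  regs=(0,1,4,0,3,14,6)
  step pc=1: xori  $r5, $r4, 13  regs=(0,1,4,0,3,14,6)
  step pc=2: bne  $r0, $r3, L1  cond=F  regs=(0,1,4,0,3,14,6)
  step pc=3: slti  $r3, $r5, 8  regs=(0,1,4,0,3,14,6)
  step pc=4: nor  $r2, $r2, $r0  regs=(0,1,65531,0,3,14,6)
  step pc=5: xori  $r3, $r1, 10  regs=(0,1,65531,11,3,14,6)
  step pc=6: beq  $r0, $r5, L8  cond=F  regs=(0,1,65531,11,3,14,6)
  step pc=7: or   $r5, $r4, $r0  regs=(0,1,65531,11,3,3,6)
  step pc=8: slti  $r0, $r0, 5  regs=(0,1,65531,11,3,3,6)
  step pc=9: andi  $r4, $r1, 6  regs=(0,1,65531,11,0,3,6)
  step pc=10: xor  $r4, $r5, $r3  regs=(0,1,65531,11,8,3,6)
  step pc=11: nor  $r2, $r0, $r0  regs=(0,1,65535,11,8,3,6)

11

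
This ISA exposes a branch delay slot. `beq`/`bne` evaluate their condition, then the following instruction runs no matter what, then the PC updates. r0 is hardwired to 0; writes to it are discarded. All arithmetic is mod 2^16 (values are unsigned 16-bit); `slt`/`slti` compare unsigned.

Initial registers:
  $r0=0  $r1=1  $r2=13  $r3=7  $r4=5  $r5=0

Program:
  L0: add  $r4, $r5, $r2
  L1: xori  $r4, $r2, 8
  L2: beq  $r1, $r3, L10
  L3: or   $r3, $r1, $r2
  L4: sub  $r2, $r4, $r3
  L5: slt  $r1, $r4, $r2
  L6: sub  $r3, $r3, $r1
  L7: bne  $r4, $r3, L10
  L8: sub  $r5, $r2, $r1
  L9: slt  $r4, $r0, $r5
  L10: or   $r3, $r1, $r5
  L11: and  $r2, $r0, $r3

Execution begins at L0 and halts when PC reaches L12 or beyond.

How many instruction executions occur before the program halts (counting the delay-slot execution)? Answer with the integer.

11

#0 add  $r4, $r5, $r2 ; 0/1/13/7/13/0
#1 xori  $r4, $r2, 8 ; 0/1/13/7/5/0
#2 beq  $r1, $r3, L10 ; 0/1/13/7/5/0 ; →fallthru
#3 or   $r3, $r1, $r2 ; 0/1/13/13/5/0
#4 sub  $r2, $r4, $r3 ; 0/1/65528/13/5/0
#5 slt  $r1, $r4, $r2 ; 0/1/65528/13/5/0
#6 sub  $r3, $r3, $r1 ; 0/1/65528/12/5/0
#7 bne  $r4, $r3, L10 ; 0/1/65528/12/5/0 ; →target
#8 sub  $r5, $r2, $r1 ; 0/1/65528/12/5/65527
#10 or   $r3, $r1, $r5 ; 0/1/65528/65527/5/65527
#11 and  $r2, $r0, $r3 ; 0/1/0/65527/5/65527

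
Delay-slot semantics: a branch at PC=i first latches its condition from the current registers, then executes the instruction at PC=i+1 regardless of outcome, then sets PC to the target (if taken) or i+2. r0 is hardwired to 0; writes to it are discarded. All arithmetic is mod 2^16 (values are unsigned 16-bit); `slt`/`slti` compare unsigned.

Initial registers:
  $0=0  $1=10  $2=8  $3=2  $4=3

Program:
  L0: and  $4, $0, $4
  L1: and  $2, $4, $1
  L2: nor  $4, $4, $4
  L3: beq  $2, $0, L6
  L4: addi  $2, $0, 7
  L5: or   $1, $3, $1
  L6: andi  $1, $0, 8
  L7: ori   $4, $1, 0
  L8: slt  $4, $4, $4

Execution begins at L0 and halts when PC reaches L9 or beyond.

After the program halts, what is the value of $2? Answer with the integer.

  step pc=0: and  $4, $0, $4  regs=(0,10,8,2,0)
  step pc=1: and  $2, $4, $1  regs=(0,10,0,2,0)
  step pc=2: nor  $4, $4, $4  regs=(0,10,0,2,65535)
  step pc=3: beq  $2, $0, L6  cond=T  regs=(0,10,0,2,65535)
  step pc=4: addi  $2, $0, 7  regs=(0,10,7,2,65535)
  step pc=6: andi  $1, $0, 8  regs=(0,0,7,2,65535)
  step pc=7: ori   $4, $1, 0  regs=(0,0,7,2,0)
  step pc=8: slt  $4, $4, $4  regs=(0,0,7,2,0)

7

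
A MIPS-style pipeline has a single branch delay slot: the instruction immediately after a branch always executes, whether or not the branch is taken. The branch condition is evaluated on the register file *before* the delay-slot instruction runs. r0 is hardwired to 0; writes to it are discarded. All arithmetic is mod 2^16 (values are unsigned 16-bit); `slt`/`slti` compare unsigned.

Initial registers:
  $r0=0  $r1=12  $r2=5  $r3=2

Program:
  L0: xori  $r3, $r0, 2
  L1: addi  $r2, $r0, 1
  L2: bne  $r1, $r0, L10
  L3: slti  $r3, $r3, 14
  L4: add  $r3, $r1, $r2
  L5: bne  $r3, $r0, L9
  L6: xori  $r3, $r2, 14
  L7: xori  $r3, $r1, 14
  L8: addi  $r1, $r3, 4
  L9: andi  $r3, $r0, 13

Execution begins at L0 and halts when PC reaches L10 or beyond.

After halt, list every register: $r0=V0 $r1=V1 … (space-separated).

#0 xori  $r3, $r0, 2 ; 0/12/5/2
#1 addi  $r2, $r0, 1 ; 0/12/1/2
#2 bne  $r1, $r0, L10 ; 0/12/1/2 ; →target
#3 slti  $r3, $r3, 14 ; 0/12/1/1

$r0=0 $r1=12 $r2=1 $r3=1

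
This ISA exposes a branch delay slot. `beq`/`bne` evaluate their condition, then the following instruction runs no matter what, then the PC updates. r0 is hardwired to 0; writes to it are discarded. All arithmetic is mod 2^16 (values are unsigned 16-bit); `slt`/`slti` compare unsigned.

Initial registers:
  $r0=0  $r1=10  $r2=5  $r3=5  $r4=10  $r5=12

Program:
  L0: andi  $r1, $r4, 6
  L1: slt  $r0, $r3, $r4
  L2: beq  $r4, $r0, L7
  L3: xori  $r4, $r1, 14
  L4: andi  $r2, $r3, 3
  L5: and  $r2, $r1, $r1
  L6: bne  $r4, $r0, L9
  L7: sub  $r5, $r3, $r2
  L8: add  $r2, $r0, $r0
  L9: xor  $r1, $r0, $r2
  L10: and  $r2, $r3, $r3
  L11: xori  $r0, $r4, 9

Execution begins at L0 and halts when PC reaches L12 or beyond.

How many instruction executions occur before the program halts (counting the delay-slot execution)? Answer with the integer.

[0] andi  $r1, $r4, 6  →  {$r0:0, $r1:2, $r2:5, $r3:5, $r4:10, $r5:12}
[1] slt  $r0, $r3, $r4  →  {$r0:0, $r1:2, $r2:5, $r3:5, $r4:10, $r5:12}
[2] beq  $r4, $r0, L7  →  {$r0:0, $r1:2, $r2:5, $r3:5, $r4:10, $r5:12}  ⟨branch fallthrough⟩
[3] xori  $r4, $r1, 14  →  {$r0:0, $r1:2, $r2:5, $r3:5, $r4:12, $r5:12}
[4] andi  $r2, $r3, 3  →  {$r0:0, $r1:2, $r2:1, $r3:5, $r4:12, $r5:12}
[5] and  $r2, $r1, $r1  →  {$r0:0, $r1:2, $r2:2, $r3:5, $r4:12, $r5:12}
[6] bne  $r4, $r0, L9  →  {$r0:0, $r1:2, $r2:2, $r3:5, $r4:12, $r5:12}  ⟨branch taken⟩
[7] sub  $r5, $r3, $r2  →  {$r0:0, $r1:2, $r2:2, $r3:5, $r4:12, $r5:3}
[9] xor  $r1, $r0, $r2  →  {$r0:0, $r1:2, $r2:2, $r3:5, $r4:12, $r5:3}
[10] and  $r2, $r3, $r3  →  {$r0:0, $r1:2, $r2:5, $r3:5, $r4:12, $r5:3}
[11] xori  $r0, $r4, 9  →  {$r0:0, $r1:2, $r2:5, $r3:5, $r4:12, $r5:3}

11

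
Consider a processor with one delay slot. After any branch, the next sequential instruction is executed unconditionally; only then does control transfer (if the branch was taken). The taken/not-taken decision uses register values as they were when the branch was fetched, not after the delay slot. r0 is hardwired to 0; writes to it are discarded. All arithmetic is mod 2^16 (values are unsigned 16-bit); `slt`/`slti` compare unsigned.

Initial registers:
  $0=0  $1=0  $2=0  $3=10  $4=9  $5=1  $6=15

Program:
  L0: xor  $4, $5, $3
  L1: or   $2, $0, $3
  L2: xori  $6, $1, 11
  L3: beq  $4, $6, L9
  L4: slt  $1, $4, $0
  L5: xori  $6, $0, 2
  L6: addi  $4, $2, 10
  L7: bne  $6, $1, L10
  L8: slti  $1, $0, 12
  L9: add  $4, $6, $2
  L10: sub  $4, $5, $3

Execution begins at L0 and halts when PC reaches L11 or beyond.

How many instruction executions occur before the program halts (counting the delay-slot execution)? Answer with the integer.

#0 xor  $4, $5, $3 ; 0/0/0/10/11/1/15
#1 or   $2, $0, $3 ; 0/0/10/10/11/1/15
#2 xori  $6, $1, 11 ; 0/0/10/10/11/1/11
#3 beq  $4, $6, L9 ; 0/0/10/10/11/1/11 ; →target
#4 slt  $1, $4, $0 ; 0/0/10/10/11/1/11
#9 add  $4, $6, $2 ; 0/0/10/10/21/1/11
#10 sub  $4, $5, $3 ; 0/0/10/10/65527/1/11

7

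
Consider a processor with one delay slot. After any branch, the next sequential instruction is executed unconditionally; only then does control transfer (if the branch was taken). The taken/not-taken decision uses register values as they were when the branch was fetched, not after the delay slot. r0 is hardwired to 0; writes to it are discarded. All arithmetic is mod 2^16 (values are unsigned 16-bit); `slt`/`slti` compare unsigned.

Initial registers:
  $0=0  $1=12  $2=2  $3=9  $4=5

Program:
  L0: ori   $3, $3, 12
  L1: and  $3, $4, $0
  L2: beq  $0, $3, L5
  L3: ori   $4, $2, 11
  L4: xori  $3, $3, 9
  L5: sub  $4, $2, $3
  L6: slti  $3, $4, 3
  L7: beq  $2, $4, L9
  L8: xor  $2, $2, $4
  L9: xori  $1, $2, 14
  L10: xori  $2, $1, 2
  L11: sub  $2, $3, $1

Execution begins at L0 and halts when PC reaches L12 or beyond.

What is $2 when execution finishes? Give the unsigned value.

65523

  step pc=0: ori   $3, $3, 12  regs=(0,12,2,13,5)
  step pc=1: and  $3, $4, $0  regs=(0,12,2,0,5)
  step pc=2: beq  $0, $3, L5  cond=T  regs=(0,12,2,0,5)
  step pc=3: ori   $4, $2, 11  regs=(0,12,2,0,11)
  step pc=5: sub  $4, $2, $3  regs=(0,12,2,0,2)
  step pc=6: slti  $3, $4, 3  regs=(0,12,2,1,2)
  step pc=7: beq  $2, $4, L9  cond=T  regs=(0,12,2,1,2)
  step pc=8: xor  $2, $2, $4  regs=(0,12,0,1,2)
  step pc=9: xori  $1, $2, 14  regs=(0,14,0,1,2)
  step pc=10: xori  $2, $1, 2  regs=(0,14,12,1,2)
  step pc=11: sub  $2, $3, $1  regs=(0,14,65523,1,2)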